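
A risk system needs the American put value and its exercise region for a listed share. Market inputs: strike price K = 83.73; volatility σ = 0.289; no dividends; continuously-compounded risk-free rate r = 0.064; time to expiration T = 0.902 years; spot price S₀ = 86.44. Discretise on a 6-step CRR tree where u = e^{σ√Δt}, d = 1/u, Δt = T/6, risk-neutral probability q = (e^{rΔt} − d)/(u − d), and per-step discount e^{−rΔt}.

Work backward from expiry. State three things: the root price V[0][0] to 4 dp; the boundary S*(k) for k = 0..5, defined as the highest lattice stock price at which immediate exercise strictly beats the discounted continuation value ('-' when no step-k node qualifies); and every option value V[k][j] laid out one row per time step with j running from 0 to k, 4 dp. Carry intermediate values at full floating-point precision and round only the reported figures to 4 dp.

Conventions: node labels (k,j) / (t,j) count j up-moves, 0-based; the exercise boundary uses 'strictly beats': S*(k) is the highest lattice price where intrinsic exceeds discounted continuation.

price = 6.1338
boundary = - - - 61.7621 69.0854 61.7621
tree:
6.1338
9.7810 2.8152
15.0182 5.0336 0.7793
21.9679 8.7570 1.6225 0.0000
28.5149 14.6446 3.3782 0.0000 0.0000
34.3679 21.9679 7.0337 0.0000 0.0000 0.0000
39.6005 28.5149 14.6446 0.0000 0.0000 0.0000 0.0000

Δt=0.15033, u=1.11857, d=0.89400, q=0.51506, disc=e^(-rΔt)=0.99042
k=6 terminal: V=max(K-S,0) → 39.6005 28.5149 14.6446 0.0000 0.0000 0.0000 0.0000
k=5: j=0 S=49.3621 intr=34.3679 cont=33.5662 V=34.3679[EX]; j=1 S=61.7621 intr=21.9679 cont=21.1662 V=21.9679[EX]; j=2 S=77.2770 intr=6.4530 cont=7.0337 V=7.0337[hold]; j=3 S=96.6894 intr=0.0000 cont=0.0000 V=0.0000[hold]; j=4 S=120.9783 intr=0.0000 cont=0.0000 V=0.0000[hold]; j=5 S=151.3686 intr=0.0000 cont=0.0000 V=0.0000[hold]  S*(5)=61.7621
k=4: j=0 S=55.2151 intr=28.5149 cont=27.7132 V=28.5149[EX]; j=1 S=69.0854 intr=14.6446 cont=14.1391 V=14.6446[EX]; j=2 S=86.4400 intr=0.0000 cont=3.3782 V=3.3782[hold]; j=3 S=108.1542 intr=0.0000 cont=0.0000 V=0.0000[hold]; j=4 S=135.3230 intr=0.0000 cont=0.0000 V=0.0000[hold]  S*(4)=69.0854
k=3: j=0 S=61.7621 intr=21.9679 cont=21.1662 V=21.9679[EX]; j=1 S=77.2770 intr=6.4530 cont=8.7570 V=8.7570[hold]; j=2 S=96.6894 intr=0.0000 cont=1.6225 V=1.6225[hold]; j=3 S=120.9783 intr=0.0000 cont=0.0000 V=0.0000[hold]  S*(3)=61.7621
k=2: j=0 S=69.0854 intr=14.6446 cont=15.0182 V=15.0182[hold]; j=1 S=86.4400 intr=0.0000 cont=5.0336 V=5.0336[hold]; j=2 S=108.1542 intr=0.0000 cont=0.7793 V=0.7793[hold]  S*(2)=-
k=1: j=0 S=77.2770 intr=6.4530 cont=9.7810 V=9.7810[hold]; j=1 S=96.6894 intr=0.0000 cont=2.8152 V=2.8152[hold]  S*(1)=-
k=0: j=0 S=86.4400 intr=0.0000 cont=6.1338 V=6.1338[hold]  S*(0)=-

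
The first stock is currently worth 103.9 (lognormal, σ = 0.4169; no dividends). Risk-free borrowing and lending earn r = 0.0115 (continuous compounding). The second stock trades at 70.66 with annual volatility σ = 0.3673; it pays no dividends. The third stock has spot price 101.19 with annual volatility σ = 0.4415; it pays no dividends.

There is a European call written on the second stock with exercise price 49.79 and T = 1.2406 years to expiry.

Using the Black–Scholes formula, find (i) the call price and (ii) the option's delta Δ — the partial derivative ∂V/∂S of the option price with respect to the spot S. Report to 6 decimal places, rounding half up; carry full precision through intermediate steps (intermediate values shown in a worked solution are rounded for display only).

σ√T = 0.3673·√1.2406 = 0.409107
d₁ = (ln(S/K) + (r+σ²/2)T) / (σ√T) = (ln(70.66/49.79) + (0.0115+0.3673²/2)·1.2406) / 0.409107 = (0.350065 + 0.097951) / 0.409107 = 1.095109
d₂ = d₁ − σ√T = 1.095109 − 0.409107 = 0.686002
e^{−rT} = 0.985834
N(d₁) = 0.863266,  N(d₂) = 0.753644
Call price V = S·N(d₁) − K·e^{−rT}·N(d₂) = 60.998342 − 36.992389 = 24.005954
Δ = N(d₁) = 0.863266

price = 24.005954
Δ = 0.863266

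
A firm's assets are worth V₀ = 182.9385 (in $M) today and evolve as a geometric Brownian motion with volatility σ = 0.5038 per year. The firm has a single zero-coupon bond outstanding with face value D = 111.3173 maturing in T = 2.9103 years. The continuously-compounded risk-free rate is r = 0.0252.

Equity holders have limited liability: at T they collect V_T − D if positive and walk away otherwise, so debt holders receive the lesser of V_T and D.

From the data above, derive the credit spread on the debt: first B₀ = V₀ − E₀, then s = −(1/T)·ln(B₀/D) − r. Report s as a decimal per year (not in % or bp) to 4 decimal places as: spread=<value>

spread=0.0620

Apply the equity-as-call identities (strike 111.3173, horizon 2.9103 years):
d₁ = [ln(V₀/D) + (r + σ²/2)T] / (σ√T)
   = [ln(182.9385/111.3173) + (0.0252 + 0.5·0.5038²)·2.9103] / (0.5038·√2.9103)
   = [0.496765 + 0.442678] / 0.859463 = 1.093058
d₂ = d₁ − σ√T = 1.093058 − 0.859463 = 0.233596
N(d₁) = 0.862816,  N(d₂) = 0.592351,  e^(−rT) = 0.929285
E₀ = V₀·N(d₁) − D·e^(−rT)·N(d₂)
   = 182.9385·0.862816 − 111.3173·0.929285·0.592351 = 96.566237
B₀ = V₀ − E₀ = 182.9385 − 96.566237 = 86.372263
spread = −(1/T)·ln(B₀/D) − r = −(1/2.9103)·ln(86.372263/111.3173) − 0.0252 = 0.06197936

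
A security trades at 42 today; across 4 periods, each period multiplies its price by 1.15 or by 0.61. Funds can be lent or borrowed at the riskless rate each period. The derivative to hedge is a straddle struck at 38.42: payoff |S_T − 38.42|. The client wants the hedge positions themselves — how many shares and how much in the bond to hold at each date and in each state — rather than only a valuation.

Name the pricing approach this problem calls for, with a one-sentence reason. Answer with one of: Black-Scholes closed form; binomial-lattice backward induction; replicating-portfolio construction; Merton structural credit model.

Key observation: what is demanded is not a single number but the (Δ, B) position at each node of the 1.15/0.61 tree starting at 42; constructing those positions is the replicating-portfolio method.

framework: replicating-portfolio construction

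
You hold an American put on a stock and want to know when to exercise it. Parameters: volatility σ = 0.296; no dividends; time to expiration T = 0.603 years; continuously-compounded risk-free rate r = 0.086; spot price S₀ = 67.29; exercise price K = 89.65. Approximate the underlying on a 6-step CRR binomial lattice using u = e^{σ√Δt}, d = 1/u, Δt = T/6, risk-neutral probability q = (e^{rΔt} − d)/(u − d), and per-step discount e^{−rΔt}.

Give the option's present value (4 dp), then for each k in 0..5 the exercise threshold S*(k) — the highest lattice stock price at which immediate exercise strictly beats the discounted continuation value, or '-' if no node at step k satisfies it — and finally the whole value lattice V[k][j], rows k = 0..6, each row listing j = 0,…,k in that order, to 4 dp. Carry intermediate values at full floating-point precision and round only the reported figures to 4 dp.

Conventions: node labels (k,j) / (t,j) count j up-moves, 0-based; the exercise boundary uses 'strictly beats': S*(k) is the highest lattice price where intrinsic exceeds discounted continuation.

params: Δt=0.10050 u=1.09838 d=0.91043 q=0.52274 e^(-rΔt)=0.99139
t_6 payoffs: 51.3294 43.4184 33.8744 22.3600 8.4686 0.0000 0.0000
t_5: node(5,0) S=42.0907 payoff=47.5593 vs cont=46.7878 → 47.5593 [stop]  node(5,1) S=50.7799 payoff=38.8701 vs cont=38.0986 → 38.8701 [stop]  node(5,2) S=61.2629 payoff=28.3871 vs cont=27.6156 → 28.3871 [stop]  node(5,3) S=73.9100 payoff=15.7400 vs cont=14.9684 → 15.7400 [stop]  node(5,4) S=89.1681 payoff=0.4819 vs cont=4.0069 → 4.0069 [wait]  node(5,5) S=107.5760 payoff=0.0000 vs cont=0.0000 → 0.0000 [wait]  ⇒ S*(5)=73.9100
t_4: node(4,0) S=46.2316 payoff=43.4184 vs cont=42.6469 → 43.4184 [stop]  node(4,1) S=55.7756 payoff=33.8744 vs cont=33.1028 → 33.8744 [stop]  node(4,2) S=67.2900 payoff=22.3600 vs cont=21.5885 → 22.3600 [stop]  node(4,3) S=81.1814 payoff=8.4686 vs cont=9.5239 → 9.5239 [wait]  node(4,4) S=97.9405 payoff=0.0000 vs cont=1.8959 → 1.8959 [wait]  ⇒ S*(4)=67.2900
t_3: node(3,0) S=50.7799 payoff=38.8701 vs cont=38.0986 → 38.8701 [stop]  node(3,1) S=61.2629 payoff=28.3871 vs cont=27.6156 → 28.3871 [stop]  node(3,2) S=73.9100 payoff=15.7400 vs cont=15.5154 → 15.7400 [stop]  node(3,3) S=89.1681 payoff=0.4819 vs cont=5.4888 → 5.4888 [wait]  ⇒ S*(3)=73.9100
t_2: node(2,0) S=55.7756 payoff=33.8744 vs cont=33.1028 → 33.8744 [stop]  node(2,1) S=67.2900 payoff=22.3600 vs cont=21.5885 → 22.3600 [stop]  node(2,2) S=81.1814 payoff=8.4686 vs cont=10.2919 → 10.2919 [wait]  ⇒ S*(2)=67.2900
t_1: node(1,0) S=61.2629 payoff=28.3871 vs cont=27.6156 → 28.3871 [stop]  node(1,1) S=73.9100 payoff=15.7400 vs cont=15.9133 → 15.9133 [wait]  ⇒ S*(1)=61.2629
t_0: node(0,0) S=67.2900 payoff=22.3600 vs cont=21.6784 → 22.3600 [stop]  ⇒ S*(0)=67.2900

price = 22.3600
boundary = 67.2900 61.2629 67.2900 73.9100 67.2900 73.9100
tree:
22.3600
28.3871 15.9133
33.8744 22.3600 10.2919
38.8701 28.3871 15.7400 5.4888
43.4184 33.8744 22.3600 9.5239 1.8959
47.5593 38.8701 28.3871 15.7400 4.0069 0.0000
51.3294 43.4184 33.8744 22.3600 8.4686 0.0000 0.0000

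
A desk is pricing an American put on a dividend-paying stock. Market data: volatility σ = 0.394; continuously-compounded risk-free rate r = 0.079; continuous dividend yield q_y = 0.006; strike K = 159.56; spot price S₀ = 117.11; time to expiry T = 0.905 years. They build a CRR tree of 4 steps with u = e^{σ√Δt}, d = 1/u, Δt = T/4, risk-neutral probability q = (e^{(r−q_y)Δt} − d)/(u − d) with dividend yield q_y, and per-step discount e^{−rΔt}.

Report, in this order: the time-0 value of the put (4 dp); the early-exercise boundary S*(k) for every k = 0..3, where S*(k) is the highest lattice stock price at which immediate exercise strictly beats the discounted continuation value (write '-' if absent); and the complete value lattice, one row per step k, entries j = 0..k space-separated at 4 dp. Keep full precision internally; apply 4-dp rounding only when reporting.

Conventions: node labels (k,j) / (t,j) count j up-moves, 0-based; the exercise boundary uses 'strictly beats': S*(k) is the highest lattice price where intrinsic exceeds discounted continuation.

Δt=0.22625  u=1.20612  d=0.82910  q=0.49746  discount=0.98229
step 4 (expiry): payoffs max(K−S,0) = 104.2210 79.0569 42.4500 0.0000 0.0000
step 3: (k=3,j=0): S=66.7455, K−S=92.8145, hold=90.0785 ⇒ V=92.8145 exercise | (k=3,j=1): S=97.0964, K−S=62.4636, hold=59.7687 ⇒ V=62.4636 exercise | (k=3,j=2): S=141.2488, K−S=18.3112, hold=20.9551 ⇒ V=20.9551 continue | (k=3,j=3): S=205.4784, K−S=0.0000, hold=0.0000 ⇒ V=0.0000 continue  boundary S*=97.0964
step 2: (k=2,j=0): S=80.5031, K−S=79.0569, hold=76.3395 ⇒ V=79.0569 exercise | (k=2,j=1): S=117.1100, K−S=42.4500, hold=41.0742 ⇒ V=42.4500 exercise | (k=2,j=2): S=170.3630, K−S=0.0000, hold=10.3443 ⇒ V=10.3443 continue  boundary S*=117.1100
step 1: (k=1,j=0): S=97.0964, K−S=62.4636, hold=59.7687 ⇒ V=62.4636 exercise | (k=1,j=1): S=141.2488, K−S=18.3112, hold=26.0098 ⇒ V=26.0098 continue  boundary S*=97.0964
step 0: (k=0,j=0): S=117.1100, K−S=42.4500, hold=43.5441 ⇒ V=43.5441 continue  boundary S*=-

price = 43.5441
boundary = - 97.0964 117.1100 97.0964
tree:
43.5441
62.4636 26.0098
79.0569 42.4500 10.3443
92.8145 62.4636 20.9551 0.0000
104.2210 79.0569 42.4500 0.0000 0.0000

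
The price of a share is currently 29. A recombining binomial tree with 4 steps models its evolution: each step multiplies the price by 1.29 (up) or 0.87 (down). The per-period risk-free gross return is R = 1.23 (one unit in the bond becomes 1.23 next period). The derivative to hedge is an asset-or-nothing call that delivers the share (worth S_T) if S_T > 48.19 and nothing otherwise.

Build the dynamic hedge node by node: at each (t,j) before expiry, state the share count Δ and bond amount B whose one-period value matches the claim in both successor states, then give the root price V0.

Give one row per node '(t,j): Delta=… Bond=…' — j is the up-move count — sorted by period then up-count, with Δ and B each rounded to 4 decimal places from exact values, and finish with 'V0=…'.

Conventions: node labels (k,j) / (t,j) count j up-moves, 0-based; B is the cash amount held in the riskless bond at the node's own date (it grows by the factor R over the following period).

Under the risk-neutral measure, an up-move has probability p* = (R−d)/(u−d) = 0.8571 and values discount at R = 1.23.
Expiry values: V(4,0)=0.0000, V(4,1)=0.0000, V(4,2)=0.0000, V(4,3)=54.1610, V(4,4)=80.3076
  t=3,j=0: stock 19.0966 → up 24.6346 (V=0.0000), down 16.6140 (V=0.0000). Price 0.0000; hedge Δ=0.0000, bond B=0.0000.
  t=3,j=1: stock 28.3156 → up 36.5272 (V=0.0000), down 24.6346 (V=0.0000). Price 0.0000; hedge Δ=0.0000, bond B=0.0000.
  t=3,j=2: stock 41.9852 → up 54.1610 (V=54.1610), down 36.5272 (V=0.0000). Price 37.7428; hedge Δ=3.0714, bond B=-91.2118.
  t=3,j=3: stock 62.2540 → up 80.3076 (V=80.3076), down 54.1610 (V=54.1610). Price 62.2540; hedge Δ=1.0000, bond B=0.0000.
  t=2,j=0: stock 21.9501 → up 28.3156 (V=0.0000), down 19.0966 (V=0.0000). Price 0.0000; hedge Δ=0.0000, bond B=0.0000.
  t=2,j=1: stock 32.5467 → up 41.9852 (V=37.7428), down 28.3156 (V=0.0000). Price 26.3016; hedge Δ=2.7611, bond B=-63.5623.
  t=2,j=2: stock 48.2589 → up 62.2540 (V=62.2540), down 41.9852 (V=37.7428). Price 47.7662; hedge Δ=1.2093, bond B=-10.5937.
  t=1,j=0: stock 25.2300 → up 32.5467 (V=26.3016), down 21.9501 (V=0.0000). Price 18.3287; hedge Δ=2.4821, bond B=-44.2943.
  t=1,j=1: stock 37.4100 → up 48.2589 (V=47.7662), down 32.5467 (V=26.3016). Price 36.3413; hedge Δ=1.3661, bond B=-14.7648.
  t=0,j=0: stock 29.0000 → up 37.4100 (V=36.3413), down 25.2300 (V=18.3287). Price 27.4537; hedge Δ=1.4789, bond B=-15.4335.
Verification: the root portfolio costs Δ(0,0)·S0 + B(0,0) = 27.4537, matching V0.

(0,0): Delta=1.4789 Bond=-15.4335
(1,0): Delta=2.4821 Bond=-44.2943
(1,1): Delta=1.3661 Bond=-14.7648
(2,0): Delta=0.0000 Bond=0.0000
(2,1): Delta=2.7611 Bond=-63.5623
(2,2): Delta=1.2093 Bond=-10.5937
(3,0): Delta=0.0000 Bond=0.0000
(3,1): Delta=0.0000 Bond=0.0000
(3,2): Delta=3.0714 Bond=-91.2118
(3,3): Delta=1.0000 Bond=0.0000
V0=27.4537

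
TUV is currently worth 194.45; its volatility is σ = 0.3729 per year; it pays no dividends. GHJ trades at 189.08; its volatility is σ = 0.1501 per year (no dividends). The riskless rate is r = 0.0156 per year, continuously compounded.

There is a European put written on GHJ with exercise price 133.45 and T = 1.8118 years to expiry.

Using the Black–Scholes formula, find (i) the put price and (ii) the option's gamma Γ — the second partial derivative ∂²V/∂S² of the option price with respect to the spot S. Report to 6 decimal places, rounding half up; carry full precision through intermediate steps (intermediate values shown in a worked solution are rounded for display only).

price = 0.381861
Γ = 0.001513

σ√T = 0.1501·√1.8118 = 0.202039
d₁ = (ln(S/K) + (r+σ²/2)T) / (σ√T) = (ln(189.08/133.45) + (0.0156+0.1501²/2)·1.8118) / 0.202039 = (0.348443 + 0.048674) / 0.202039 = 1.965545
d₂ = d₁ − σ√T = 1.965545 − 0.202039 = 1.763506
e^{−rT} = 0.972132
N(−d₁) = 0.024676,  N(−d₂) = 0.038908
Put price V = K·e^{−rT}·N(−d₂) − S·N(−d₁) = 5.047520 − 4.665659 = 0.381861
φ(d₁) = (1/√(2π))·e^{−d₁²/2} = 0.057808
Γ = φ(d₁) / (S·σ·√T) = 0.001513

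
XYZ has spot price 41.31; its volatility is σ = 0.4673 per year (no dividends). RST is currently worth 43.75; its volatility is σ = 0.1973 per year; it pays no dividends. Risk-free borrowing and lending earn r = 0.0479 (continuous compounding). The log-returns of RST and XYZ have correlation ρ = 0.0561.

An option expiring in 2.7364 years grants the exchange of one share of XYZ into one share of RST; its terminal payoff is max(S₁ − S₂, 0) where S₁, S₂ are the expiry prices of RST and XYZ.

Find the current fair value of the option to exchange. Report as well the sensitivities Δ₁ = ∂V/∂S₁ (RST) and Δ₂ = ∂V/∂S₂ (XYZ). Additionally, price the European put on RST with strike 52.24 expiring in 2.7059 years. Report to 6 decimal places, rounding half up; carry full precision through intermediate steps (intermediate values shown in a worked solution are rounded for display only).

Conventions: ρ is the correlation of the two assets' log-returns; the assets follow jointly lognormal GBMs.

σ_eff = √(σ₁² + σ₂² − 2ρσ₁σ₂) = √(0.1973² + 0.4673² − 2·0.0561·0.1973·0.4673) = 0.496943
d₁ = (ln(S₁/S₂) + (q₂ − q₁ + σ_eff²/2)T) / (σ_eff√T) = (ln(43.75/41.31) + (0.0 − 0.0 + 0.123476)·2.7364) / 0.822046 = 0.480833
d₂ = d₁ − σ_eff√T = 0.480833 − 0.822046 = -0.341213
N(d₁) = 0.684682,  N(d₂) = 0.366472
V = S₁·e^{−q₁T}·N(d₁) − S₂·e^{−q₂T}·N(d₂) = 29.954853 − 15.138944 = 14.815909
Δ₁ = e^{−q₁T}·N(d₁) = 0.684682;  Δ₂ = −e^{−q₂T}·N(d₂) = -0.366472
[vanilla: RST put K=52.24]
σ√T = 0.1973·√2.7059 = 0.324551
d₁ = (ln(S/K) + (r+σ²/2)T) / (σ√T) = (ln(43.75/52.24) + (0.0479+0.1973²/2)·2.7059) / 0.324551 = (-0.177357 + 0.182279) / 0.324551 = 0.015167
d₂ = d₁ − σ√T = 0.015167 − 0.324551 = -0.309384
e^{−rT} = 0.878436
N(−d₁) = 0.493950,  N(−d₂) = 0.621485
price = K·e^{−rT}·N(−d₂) − S·N(−d₁) = 28.519638 − 21.610292 = 6.909346

exchange price = 14.815909
Δ1 = 0.684682
Δ2 = -0.366472
price(RST put K=52.24) = 6.909346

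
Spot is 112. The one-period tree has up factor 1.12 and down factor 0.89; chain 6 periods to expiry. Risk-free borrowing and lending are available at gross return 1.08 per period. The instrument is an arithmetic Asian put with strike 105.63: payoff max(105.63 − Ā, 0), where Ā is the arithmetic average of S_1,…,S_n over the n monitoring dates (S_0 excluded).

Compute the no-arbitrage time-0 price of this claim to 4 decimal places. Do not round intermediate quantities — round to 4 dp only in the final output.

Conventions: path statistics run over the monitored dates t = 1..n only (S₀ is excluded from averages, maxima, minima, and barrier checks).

price = 0.1109

Risk-neutral up-probability p* = (R−d)/(u−d) = (1.08−0.89)/(1.12−0.89) = 0.8261; the claim prices as the p*-weighted sum of path payoffs discounted by R^6.
Enumerate all 2^6 = 64 price paths (U = up ×1.12, D = down ×0.89); each path with k up-moves has probability p*^k·(1−p*)^(6−k).
DDDDDD: Ā=75.9711, payoff=29.6589, prob=0.000028
UDDDDD: Ā=95.6040, payoff=10.0260, prob=0.000131
DUDDDD: Ā=91.3107, payoff=14.3193, prob=0.000131
UUDDDD: Ā=114.9079, payoff=0.0000, prob=0.000624
DDUDDD: Ā=87.4896, payoff=18.1404, prob=0.000131
UDUDDD: Ā=110.0993, payoff=0.0000, prob=0.000624
DUUDDD: Ā=105.8060, payoff=0.0000, prob=0.000624
UUUDDD: Ā=133.1491, payoff=0.0000, prob=0.002965
DDDUDD: Ā=84.0889, payoff=21.5411, prob=0.000131
UDDUDD: Ā=105.8197, payoff=0.0000, prob=0.000624
DUDUDD: Ā=101.5264, payoff=4.1036, prob=0.000624
UUDUDD: Ā=127.7636, payoff=0.0000, prob=0.002965
DDUUDD: Ā=97.7053, payoff=7.9247, prob=0.000624
UDUUDD: Ā=122.9550, payoff=0.0000, prob=0.002965
DUUUDD: Ā=118.6617, payoff=0.0000, prob=0.002965
UUUUDD: Ā=149.3271, payoff=0.0000, prob=0.014085
DDDDUD: Ā=81.0622, payoff=24.5678, prob=0.000131
UDDDUD: Ā=102.0109, payoff=3.6191, prob=0.000624
DUDDUD: Ā=97.7176, payoff=7.9124, prob=0.000624
UUDDUD: Ā=122.9704, payoff=0.0000, prob=0.002965
DDUDUD: Ā=93.8965, payoff=11.7335, prob=0.000624
UDUDUD: Ā=118.1619, payoff=0.0000, prob=0.002965
DUUDUD: Ā=113.8685, payoff=0.0000, prob=0.002965
UUUDUD: Ā=143.2952, payoff=0.0000, prob=0.014085
DDDUUD: Ā=90.4957, payoff=15.1343, prob=0.000624
UDDUUD: Ā=113.8823, payoff=0.0000, prob=0.002965
DUDUUD: Ā=109.5889, payoff=0.0000, prob=0.002965
UUDUUD: Ā=137.9097, payoff=0.0000, prob=0.014085
DDUUUD: Ā=105.7679, payoff=0.0000, prob=0.002965
UDUUUD: Ā=133.1012, payoff=0.0000, prob=0.014085
DUUUUD: Ā=128.8078, payoff=0.0000, prob=0.014085
UUUUUD: Ā=162.0952, payoff=0.0000, prob=0.066905
DDDDDU: Ā=78.3685, payoff=27.2615, prob=0.000131
UDDDDU: Ā=98.6210, payoff=7.0090, prob=0.000624
DUDDDU: Ā=94.3277, payoff=11.3023, prob=0.000624
UUDDDU: Ā=118.7045, payoff=0.0000, prob=0.002965
DDUDDU: Ā=90.5066, payoff=15.1234, prob=0.000624
UDUDDU: Ā=113.8960, payoff=0.0000, prob=0.002965
DUUDDU: Ā=109.6026, payoff=0.0000, prob=0.002965
UUUDDU: Ā=137.9269, payoff=0.0000, prob=0.014085
DDDUDU: Ā=87.1059, payoff=18.5241, prob=0.000624
UDDUDU: Ā=109.6164, payoff=0.0000, prob=0.002965
DUDUDU: Ā=105.3230, payoff=0.3070, prob=0.002965
UUDUDU: Ā=132.5414, payoff=0.0000, prob=0.014085
DDUUDU: Ā=101.5020, payoff=4.1280, prob=0.002965
UDUUDU: Ā=127.7328, payoff=0.0000, prob=0.014085
DUUUDU: Ā=123.4395, payoff=0.0000, prob=0.014085
UUUUDU: Ā=155.3396, payoff=0.0000, prob=0.066905
DDDDUU: Ā=84.0792, payoff=21.5508, prob=0.000624
UDDDUU: Ā=105.8075, payoff=0.0000, prob=0.002965
DUDDUU: Ā=101.5142, payoff=4.1158, prob=0.002965
UUDDUU: Ā=127.7482, payoff=0.0000, prob=0.014085
DDUDUU: Ā=97.6931, payoff=7.9369, prob=0.002965
UDUDUU: Ā=122.9397, payoff=0.0000, prob=0.014085
DUUDUU: Ā=118.6463, payoff=0.0000, prob=0.014085
UUUDUU: Ā=149.3078, payoff=0.0000, prob=0.066905
DDDUUU: Ā=94.2924, payoff=11.3376, prob=0.002965
UDDUUU: Ā=118.6601, payoff=0.0000, prob=0.014085
DUDUUU: Ā=114.3668, payoff=0.0000, prob=0.014085
UUDUUU: Ā=143.9222, payoff=0.0000, prob=0.066905
DDUUUU: Ā=110.5457, payoff=0.0000, prob=0.014085
UDUUUU: Ā=139.1137, payoff=0.0000, prob=0.066905
DUUUUU: Ā=134.8203, payoff=0.0000, prob=0.066905
UUUUUU: Ā=169.6616, payoff=0.0000, prob=0.317801
Price = Σ prob·payoff / R^6 = 0.175930 / 1.586874 = 0.1109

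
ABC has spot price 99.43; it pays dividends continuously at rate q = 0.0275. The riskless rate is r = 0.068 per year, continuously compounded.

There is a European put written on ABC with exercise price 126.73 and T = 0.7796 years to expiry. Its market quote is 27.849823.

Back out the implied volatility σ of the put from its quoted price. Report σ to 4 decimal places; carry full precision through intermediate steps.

sigma = 0.3534

At σ = 0.3534 the Black–Scholes value reproduces the quote:
σ√T = 0.3534·√0.7796 = 0.312034
d₁ = (ln(S/K) + (r−q+σ²/2)T) / (σ√T) = (ln(99.43/126.73) + (0.068−0.0275+0.3534²/2)·0.7796) / 0.312034 = (-0.242605 + 0.080257) / 0.312034 = -0.520290
d₂ = d₁ − σ√T = -0.520290 − 0.312034 = -0.832325
e^{−rT} = 0.948368
e^{−qT} = 0.978789
N(−d₁) = 0.698569,  N(−d₂) = 0.797387
V = K·e^{−rT}·N(−d₂) − S·e^{−qT}·N(−d₁) = 95.835295 − 67.985472 = 27.849823 (equal to the quote); since ∂V/∂σ > 0 for all σ, the implied volatility is unique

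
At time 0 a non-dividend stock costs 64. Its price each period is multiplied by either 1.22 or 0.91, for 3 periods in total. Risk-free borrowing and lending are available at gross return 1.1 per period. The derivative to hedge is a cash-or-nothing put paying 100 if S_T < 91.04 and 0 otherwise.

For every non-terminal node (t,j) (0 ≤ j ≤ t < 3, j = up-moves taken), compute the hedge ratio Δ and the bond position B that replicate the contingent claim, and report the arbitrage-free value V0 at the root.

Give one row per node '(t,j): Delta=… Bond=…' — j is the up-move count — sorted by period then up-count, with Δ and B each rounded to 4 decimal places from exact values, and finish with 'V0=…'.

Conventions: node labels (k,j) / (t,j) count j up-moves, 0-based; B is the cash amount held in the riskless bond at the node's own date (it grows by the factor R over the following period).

(0,0): Delta=-1.5648 Bond=157.9801
(1,0): Delta=0.0000 Bond=82.6446
(1,1): Delta=-2.3020 Bond=231.3362
(2,0): Delta=0.0000 Bond=90.9091
(2,1): Delta=0.0000 Bond=90.9091
(2,2): Delta=-3.3864 Bond=357.7713
V0=57.8334

Under the risk-neutral measure, an up-move has probability p* = (R−d)/(u−d) = 0.6129 and values discount at R = 1.1.
At maturity the claim pays: V(3,0)=100.0000, V(3,1)=100.0000, V(3,2)=100.0000, V(3,3)=0.0000
Node (2,0) S=52.9984: V=(p*·100.0000+(1−p*)·100.0000)/1.1=90.9091; Δ=(100.0000−100.0000)/(64.6580−48.2285)=0.0000; B=V−Δ·S=90.9091
Node (2,1) S=71.0528: V=(p*·100.0000+(1−p*)·100.0000)/1.1=90.9091; Δ=(100.0000−100.0000)/(86.6844−64.6580)=0.0000; B=V−Δ·S=90.9091
Node (2,2) S=95.2576: V=(p*·0.0000+(1−p*)·100.0000)/1.1=35.1906; Δ=(0.0000−100.0000)/(116.2143−86.6844)=-3.3864; B=V−Δ·S=357.7713
Node (1,0) S=58.2400: V=(p*·90.9091+(1−p*)·90.9091)/1.1=82.6446; Δ=(90.9091−90.9091)/(71.0528−52.9984)=0.0000; B=V−Δ·S=82.6446
Node (1,1) S=78.0800: V=(p*·35.1906+(1−p*)·90.9091)/1.1=51.5991; Δ=(35.1906−90.9091)/(95.2576−71.0528)=-2.3020; B=V−Δ·S=231.3362
Node (0,0) S=64.0000: V=(p*·51.5991+(1−p*)·82.6446)/1.1=57.8334; Δ=(51.5991−82.6446)/(78.0800−58.2400)=-1.5648; B=V−Δ·S=157.9801
Sanity check at the root: Δ(0,0)·S0 + B(0,0) reproduces V0 = 57.8334.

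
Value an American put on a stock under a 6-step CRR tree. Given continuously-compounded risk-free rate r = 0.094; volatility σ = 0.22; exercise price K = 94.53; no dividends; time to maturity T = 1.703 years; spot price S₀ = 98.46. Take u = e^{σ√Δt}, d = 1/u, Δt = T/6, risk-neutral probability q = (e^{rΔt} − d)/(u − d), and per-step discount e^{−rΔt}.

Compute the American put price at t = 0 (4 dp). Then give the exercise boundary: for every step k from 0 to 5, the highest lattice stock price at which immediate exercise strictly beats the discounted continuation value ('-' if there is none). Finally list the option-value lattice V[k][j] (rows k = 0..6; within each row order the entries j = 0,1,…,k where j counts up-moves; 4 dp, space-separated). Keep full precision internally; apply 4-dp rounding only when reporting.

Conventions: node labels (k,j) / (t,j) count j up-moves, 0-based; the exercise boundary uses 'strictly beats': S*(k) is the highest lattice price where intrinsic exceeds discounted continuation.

price = 4.6949
boundary = - - 77.8852 69.2712 77.8852 87.5704
tree:
4.6949
8.9931 1.8728
16.6448 3.9982 0.4565
25.2588 8.3134 1.1319 0.0000
32.9202 16.6448 2.8067 0.0000 0.0000
39.7342 25.2588 6.9596 0.0000 0.0000 0.0000
45.7945 32.9202 16.6448 0.0000 0.0000 0.0000 0.0000

params: Δt=0.28383 u=1.12435 d=0.88940 q=0.58582 e^(-rΔt)=0.97367
t_6 payoffs: 45.7945 32.9202 16.6448 0.0000 0.0000 0.0000 0.0000
t_5: node(5,0) S=54.7958 payoff=39.7342 vs cont=37.2454 → 39.7342 [stop]  node(5,1) S=69.2712 payoff=25.2588 vs cont=22.7701 → 25.2588 [stop]  node(5,2) S=87.5704 payoff=6.9596 vs cont=6.7125 → 6.9596 [stop]  node(5,3) S=110.7037 payoff=0.0000 vs cont=0.0000 → 0.0000 [wait]  node(5,4) S=139.9482 payoff=0.0000 vs cont=0.0000 → 0.0000 [wait]  node(5,5) S=176.9180 payoff=0.0000 vs cont=0.0000 → 0.0000 [wait]  ⇒ S*(5)=87.5704
t_4: node(4,0) S=61.6098 payoff=32.9202 vs cont=30.4314 → 32.9202 [stop]  node(4,1) S=77.8852 payoff=16.6448 vs cont=14.1561 → 16.6448 [stop]  node(4,2) S=98.4600 payoff=0.0000 vs cont=2.8067 → 2.8067 [wait]  node(4,3) S=124.4700 payoff=0.0000 vs cont=0.0000 → 0.0000 [wait]  node(4,4) S=157.3510 payoff=0.0000 vs cont=0.0000 → 0.0000 [wait]  ⇒ S*(4)=77.8852
t_3: node(3,0) S=69.2712 payoff=25.2588 vs cont=22.7701 → 25.2588 [stop]  node(3,1) S=87.5704 payoff=6.9596 vs cont=8.3134 → 8.3134 [wait]  node(3,2) S=110.7037 payoff=0.0000 vs cont=1.1319 → 1.1319 [wait]  node(3,3) S=139.9482 payoff=0.0000 vs cont=0.0000 → 0.0000 [wait]  ⇒ S*(3)=69.2712
t_2: node(2,0) S=77.8852 payoff=16.6448 vs cont=14.9283 → 16.6448 [stop]  node(2,1) S=98.4600 payoff=0.0000 vs cont=3.9982 → 3.9982 [wait]  node(2,2) S=124.4700 payoff=0.0000 vs cont=0.4565 → 0.4565 [wait]  ⇒ S*(2)=77.8852
t_1: node(1,0) S=87.5704 payoff=6.9596 vs cont=8.9931 → 8.9931 [wait]  node(1,1) S=110.7037 payoff=0.0000 vs cont=1.8728 → 1.8728 [wait]  ⇒ S*(1)=-
t_0: node(0,0) S=98.4600 payoff=0.0000 vs cont=4.6949 → 4.6949 [wait]  ⇒ S*(0)=-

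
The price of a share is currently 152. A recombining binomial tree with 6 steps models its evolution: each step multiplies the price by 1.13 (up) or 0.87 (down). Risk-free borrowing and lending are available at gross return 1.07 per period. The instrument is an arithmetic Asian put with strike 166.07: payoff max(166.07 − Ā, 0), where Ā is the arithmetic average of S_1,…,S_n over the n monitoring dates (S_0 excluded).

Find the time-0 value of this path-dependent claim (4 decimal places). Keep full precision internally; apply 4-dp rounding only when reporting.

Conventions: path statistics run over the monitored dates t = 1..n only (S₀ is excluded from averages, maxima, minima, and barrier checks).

Risk-neutral up-probability p* = (R−d)/(u−d) = (1.07−0.87)/(1.13−0.87) = 0.7692; the claim prices as the p*-weighted sum of path payoffs discounted by R^6.
Enumerate all 2^6 = 64 price paths (U = up ×1.13, D = down ×0.87); each path with k up-moves has probability p*^k·(1−p*)^(6−k).
DDDDDD: Ā=96.0221, payoff=70.0479, prob=0.000151
UDDDDD: Ā=124.7184, payoff=41.3516, prob=0.000503
DUDDDD: Ā=118.1317, payoff=47.9383, prob=0.000503
UUDDDD: Ā=153.4355, payoff=12.6345, prob=0.001678
DDUDDD: Ā=112.4013, payoff=53.6687, prob=0.000503
UDUDDD: Ā=145.9926, payoff=20.0774, prob=0.001678
DUUDDD: Ā=139.4059, payoff=26.6641, prob=0.001678
UUUDDD: Ā=181.0674, payoff=0.0000, prob=0.005594
DDDUDD: Ā=107.4159, payoff=58.6541, prob=0.000503
UDDUDD: Ā=139.5172, payoff=26.5528, prob=0.001678
DUDUDD: Ā=132.9305, payoff=33.1395, prob=0.001678
UUDUDD: Ā=172.6569, payoff=0.0000, prob=0.005594
DDUUDD: Ā=127.2001, payoff=38.8699, prob=0.001678
UDUUDD: Ā=165.2140, payoff=0.8560, prob=0.005594
DUUUDD: Ā=158.6273, payoff=7.4427, prob=0.005594
UUUUDD: Ā=206.0332, payoff=0.0000, prob=0.018646
DDDDUD: Ā=103.0786, payoff=62.9914, prob=0.000503
UDDDUD: Ā=133.8836, payoff=32.1864, prob=0.001678
DUDDUD: Ā=127.2970, payoff=38.7730, prob=0.001678
UUDDUD: Ā=165.3398, payoff=0.7302, prob=0.005594
DDUDUD: Ā=121.5666, payoff=44.5034, prob=0.001678
UDUDUD: Ā=157.8968, payoff=8.1732, prob=0.005594
DUUDUD: Ā=151.3102, payoff=14.7598, prob=0.005594
UUUDUD: Ā=196.5293, payoff=0.0000, prob=0.018646
DDDUUD: Ā=116.5811, payoff=49.4889, prob=0.001678
UDDUUD: Ā=151.4215, payoff=14.6485, prob=0.005594
DUDUUD: Ā=144.8348, payoff=21.2352, prob=0.005594
UUDUUD: Ā=188.1188, payoff=0.0000, prob=0.018646
DDUUUD: Ā=139.1044, payoff=26.9656, prob=0.005594
UDUUUD: Ā=180.6758, payoff=0.0000, prob=0.018646
DUUUUD: Ā=174.0892, payoff=0.0000, prob=0.018646
UUUUUD: Ā=226.1158, payoff=0.0000, prob=0.062153
DDDDDU: Ā=99.3051, payoff=66.7649, prob=0.000503
UDDDDU: Ā=128.9825, payoff=37.0875, prob=0.001678
DUDDDU: Ā=122.3958, payoff=43.6742, prob=0.001678
UUDDDU: Ā=158.9738, payoff=7.0962, prob=0.005594
DDUDDU: Ā=116.6654, payoff=49.4046, prob=0.001678
UDUDDU: Ā=151.5309, payoff=14.5391, prob=0.005594
DUUDDU: Ā=144.9442, payoff=21.1258, prob=0.005594
UUUDDU: Ā=188.2609, payoff=0.0000, prob=0.018646
DDDUDU: Ā=111.6799, payoff=54.3901, prob=0.001678
UDDUDU: Ā=145.0556, payoff=21.0144, prob=0.005594
DUDUDU: Ā=138.4689, payoff=27.6011, prob=0.005594
UUDUDU: Ā=179.8504, payoff=0.0000, prob=0.018646
DDUUDU: Ā=132.7385, payoff=33.3315, prob=0.005594
UDUUDU: Ā=172.4075, payoff=0.0000, prob=0.018646
DUUUDU: Ā=165.8208, payoff=0.2492, prob=0.018646
UUUUDU: Ā=215.3764, payoff=0.0000, prob=0.062153
DDDDUU: Ā=107.3426, payoff=58.7274, prob=0.001678
UDDDUU: Ā=139.4220, payoff=26.6480, prob=0.005594
DUDDUU: Ā=132.8353, payoff=33.2347, prob=0.005594
UUDDUU: Ā=172.5332, payoff=0.0000, prob=0.018646
DDUDUU: Ā=127.1049, payoff=38.9651, prob=0.005594
UDUDUU: Ā=165.0903, payoff=0.9797, prob=0.018646
DUUDUU: Ā=158.5036, payoff=7.5664, prob=0.018646
UUUDUU: Ā=205.8726, payoff=0.0000, prob=0.062153
DDDUUU: Ā=122.1195, payoff=43.9505, prob=0.005594
UDDUUU: Ā=158.6150, payoff=7.4550, prob=0.018646
DUDUUU: Ā=152.0283, payoff=14.0417, prob=0.018646
UUDUUU: Ā=197.4620, payoff=0.0000, prob=0.062153
DDUUUU: Ā=146.2979, payoff=19.7721, prob=0.018646
UDUUUU: Ā=190.0191, payoff=0.0000, prob=0.062153
DUUUUU: Ā=183.4324, payoff=0.0000, prob=0.062153
UUUUUU: Ā=238.2513, payoff=0.0000, prob=0.207176
Price = Σ prob·payoff / R^6 = 4.087720 / 1.500730 = 2.7238

price = 2.7238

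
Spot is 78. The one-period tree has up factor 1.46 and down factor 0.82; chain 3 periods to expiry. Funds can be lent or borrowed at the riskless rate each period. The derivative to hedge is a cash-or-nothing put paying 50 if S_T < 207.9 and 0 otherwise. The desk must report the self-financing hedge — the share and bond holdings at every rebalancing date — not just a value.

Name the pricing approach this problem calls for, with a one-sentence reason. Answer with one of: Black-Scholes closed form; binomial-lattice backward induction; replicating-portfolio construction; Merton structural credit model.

framework: replicating-portfolio construction

Key observation: since the answer must list Δ and B at each node of the 1.46/0.82 lattice on 78, the replicating-portfolio method — solving the two-state system at every node — is the one that applies.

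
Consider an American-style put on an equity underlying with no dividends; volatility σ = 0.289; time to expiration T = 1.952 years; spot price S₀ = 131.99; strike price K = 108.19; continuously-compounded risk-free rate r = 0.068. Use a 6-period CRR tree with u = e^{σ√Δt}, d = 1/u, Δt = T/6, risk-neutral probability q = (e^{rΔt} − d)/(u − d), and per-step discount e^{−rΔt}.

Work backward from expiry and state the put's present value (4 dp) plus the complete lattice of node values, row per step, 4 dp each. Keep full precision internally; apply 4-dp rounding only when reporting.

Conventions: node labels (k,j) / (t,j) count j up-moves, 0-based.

price = 6.1796
tree:
6.1796
10.5249 2.5331
17.3975 4.7896 0.6109
27.6941 8.8741 1.3188 0.0000
39.9271 15.9929 2.8470 0.0000 0.0000
50.3010 27.6941 6.1463 0.0000 0.0000 0.0000
59.0984 39.9271 13.2689 0.0000 0.0000 0.0000 0.0000

Δt=0.32533  u=1.17920  d=0.84803  q=0.52643  discount=0.97812
step 6 (expiry): payoffs max(K−S,0) = 59.0984 39.9271 13.2689 0.0000 0.0000 0.0000 0.0000
k=5: (k=5,j=0): S=57.8890, K−S=50.3010, hold=47.9338 ⇒ V=50.3010 exercise | (k=5,j=1): S=80.4959, K−S=27.6941, hold=25.3269 ⇒ V=27.6941 exercise | (k=5,j=2): S=111.9314, K−S=0.0000, hold=6.1463 ⇒ V=6.1463 continue | (k=5,j=3): S=155.6432, K−S=0.0000, hold=0.0000 ⇒ V=0.0000 continue | (k=5,j=4): S=216.4253, K−S=0.0000, hold=0.0000 ⇒ V=0.0000 continue | (k=5,j=5): S=300.9443, K−S=0.0000, hold=0.0000 ⇒ V=0.0000 continue
k=4: (k=4,j=0): S=68.2629, K−S=39.9271, hold=37.5599 ⇒ V=39.9271 exercise | (k=4,j=1): S=94.9211, K−S=13.2689, hold=15.9929 ⇒ V=15.9929 continue | (k=4,j=2): S=131.9900, K−S=0.0000, hold=2.8470 ⇒ V=2.8470 continue | (k=4,j=3): S=183.5351, K−S=0.0000, hold=0.0000 ⇒ V=0.0000 continue | (k=4,j=4): S=255.2097, K−S=0.0000, hold=0.0000 ⇒ V=0.0000 continue
k=3: (k=3,j=0): S=80.4959, K−S=27.6941, hold=26.7296 ⇒ V=27.6941 exercise | (k=3,j=1): S=111.9314, K−S=0.0000, hold=8.8741 ⇒ V=8.8741 continue | (k=3,j=2): S=155.6432, K−S=0.0000, hold=1.3188 ⇒ V=1.3188 continue | (k=3,j=3): S=216.4253, K−S=0.0000, hold=0.0000 ⇒ V=0.0000 continue
k=2: (k=2,j=0): S=94.9211, K−S=13.2689, hold=17.3975 ⇒ V=17.3975 continue | (k=2,j=1): S=131.9900, K−S=0.0000, hold=4.7896 ⇒ V=4.7896 continue | (k=2,j=2): S=183.5351, K−S=0.0000, hold=0.6109 ⇒ V=0.6109 continue
k=1: (k=1,j=0): S=111.9314, K−S=0.0000, hold=10.5249 ⇒ V=10.5249 continue | (k=1,j=1): S=155.6432, K−S=0.0000, hold=2.5331 ⇒ V=2.5331 continue
k=0: (k=0,j=0): S=131.9900, K−S=0.0000, hold=6.1796 ⇒ V=6.1796 continue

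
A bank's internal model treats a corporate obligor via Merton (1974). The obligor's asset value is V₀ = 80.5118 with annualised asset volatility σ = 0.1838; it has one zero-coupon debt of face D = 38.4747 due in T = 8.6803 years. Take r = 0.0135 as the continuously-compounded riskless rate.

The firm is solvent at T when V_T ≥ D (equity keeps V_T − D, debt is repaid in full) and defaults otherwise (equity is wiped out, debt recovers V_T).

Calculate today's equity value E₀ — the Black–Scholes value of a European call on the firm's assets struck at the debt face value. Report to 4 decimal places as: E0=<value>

E0=46.9656

With assets at 80.5118 and a single debt payment of 38.4747 at 8.6803 years:
d₁ = [ln(V₀/D) + (r + σ²/2)T] / (σ√T)
   = [ln(80.5118/38.4747) + (0.0135 + 0.5·0.1838²)·8.6803] / (0.1838·√8.6803)
   = [0.738403 + 0.263805] / 0.541518 = 1.850738
d₂ = d₁ − σ√T = 1.850738 − 0.541518 = 1.309220
N(d₁) = 0.967896,  N(d₂) = 0.904770,  e^(−rT) = 0.889421
E₀ = V₀·N(d₁) − D·e^(−rT)·N(d₂)
   = 80.5118·0.967896 − 38.4747·0.889421·0.904770 = 46.965644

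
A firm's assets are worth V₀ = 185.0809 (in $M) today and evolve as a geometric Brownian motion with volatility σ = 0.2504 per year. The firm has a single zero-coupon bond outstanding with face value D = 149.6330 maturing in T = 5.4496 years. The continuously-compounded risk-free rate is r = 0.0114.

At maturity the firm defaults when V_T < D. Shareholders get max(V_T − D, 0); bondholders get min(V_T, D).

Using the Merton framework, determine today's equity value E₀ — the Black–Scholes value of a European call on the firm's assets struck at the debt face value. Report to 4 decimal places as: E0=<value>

Work the structural quantities from V₀ = 185.0809 against face 149.6330:
d₁ = [ln(V₀/D) + (r + σ²/2)T] / (σ√T)
   = [ln(185.0809/149.6330) + (0.0114 + 0.5·0.2504²)·5.4496] / (0.2504·√5.4496)
   = [0.212607 + 0.232971] / 0.584543 = 0.762267
d₂ = d₁ − σ√T = 0.762267 − 0.584543 = 0.177724
N(d₁) = 0.777050,  N(d₂) = 0.570530,  e^(−rT) = 0.939765
E₀ = V₀·N(d₁) − D·e^(−rT)·N(d₂)
   = 185.0809·0.777050 − 149.6330·0.939765·0.570530 = 63.589200

E0=63.5892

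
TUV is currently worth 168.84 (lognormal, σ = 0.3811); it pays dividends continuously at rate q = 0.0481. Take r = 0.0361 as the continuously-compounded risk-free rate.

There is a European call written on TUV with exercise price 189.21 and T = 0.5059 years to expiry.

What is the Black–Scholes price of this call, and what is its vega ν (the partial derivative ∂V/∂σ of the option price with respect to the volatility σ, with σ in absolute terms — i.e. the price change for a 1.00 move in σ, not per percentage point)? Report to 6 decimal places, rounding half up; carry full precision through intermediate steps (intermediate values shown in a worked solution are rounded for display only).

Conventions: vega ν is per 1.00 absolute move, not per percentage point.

price = 10.202259
ν = 44.603891

σ√T = 0.3811·√0.5059 = 0.271064
d₁ = (ln(S/K) + (r−q+σ²/2)T) / (σ√T) = (ln(168.84/189.21) + (0.0361−0.0481+0.3811²/2)·0.5059) / 0.271064 = (-0.113906 + 0.030667) / 0.271064 = -0.307083
d₂ = d₁ − σ√T = -0.307083 − 0.271064 = -0.578147
e^{−rT} = 0.981903
e^{−qT} = 0.975960
N(d₁) = 0.379390,  N(d₂) = 0.281583
Call price V = S·e^{−qT}·N(d₁) − K·e^{−rT}·N(d₂) = 62.516306 − 52.314048 = 10.202259
φ(d₁) = (1/√(2π))·e^{−d₁²/2} = 0.380569
ν = S·e^{−qT}·φ(d₁)·√T = 44.603891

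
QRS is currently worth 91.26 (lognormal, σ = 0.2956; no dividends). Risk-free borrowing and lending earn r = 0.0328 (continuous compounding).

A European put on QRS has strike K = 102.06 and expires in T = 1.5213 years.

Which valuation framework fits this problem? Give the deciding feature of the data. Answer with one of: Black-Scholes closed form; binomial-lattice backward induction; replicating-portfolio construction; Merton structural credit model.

Key observation: the instrument is a plain European put (strike 102.06) on a lognormal asset; the exact continuous-time formula applies directly.

framework: Black-Scholes closed form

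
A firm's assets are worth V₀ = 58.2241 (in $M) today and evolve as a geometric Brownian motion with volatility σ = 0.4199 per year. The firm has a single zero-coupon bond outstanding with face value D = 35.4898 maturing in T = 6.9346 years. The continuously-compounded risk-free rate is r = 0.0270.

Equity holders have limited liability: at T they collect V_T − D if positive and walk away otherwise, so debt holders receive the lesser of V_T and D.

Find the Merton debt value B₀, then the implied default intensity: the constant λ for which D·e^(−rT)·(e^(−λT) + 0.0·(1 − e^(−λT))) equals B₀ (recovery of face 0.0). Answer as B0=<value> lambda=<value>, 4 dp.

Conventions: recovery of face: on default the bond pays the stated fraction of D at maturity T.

B0=22.5139 lambda=0.0386

Apply the equity-as-call identities (strike 35.4898, horizon 6.9346 years):
d₁ = [ln(V₀/D) + (r + σ²/2)T] / (σ√T)
   = [ln(58.2241/35.4898) + (0.0270 + 0.5·0.4199²)·6.9346] / (0.4199·√6.9346)
   = [0.495054 + 0.798575] / 1.105749 = 1.169912
d₂ = d₁ − σ√T = 1.169912 − 1.105749 = 0.064163
N(d₁) = 0.878982,  N(d₂) = 0.525580,  e^(−rT) = 0.829250
E₀ = V₀·N(d₁) − D·e^(−rT)·N(d₂)
   = 58.2241·0.878982 − 35.4898·0.829250·0.525580 = 35.710166
B₀ = V₀ − E₀ = 58.2241 − 35.710166 = 22.513934
e^(−λT) = (B₀·e^(rT)/D − 0)/(1 − 0) = (22.5139·1.205910/35.4898 − 0)/1 = 0.76500093
λ = −ln(0.76500093)/6.9346 = 0.038629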